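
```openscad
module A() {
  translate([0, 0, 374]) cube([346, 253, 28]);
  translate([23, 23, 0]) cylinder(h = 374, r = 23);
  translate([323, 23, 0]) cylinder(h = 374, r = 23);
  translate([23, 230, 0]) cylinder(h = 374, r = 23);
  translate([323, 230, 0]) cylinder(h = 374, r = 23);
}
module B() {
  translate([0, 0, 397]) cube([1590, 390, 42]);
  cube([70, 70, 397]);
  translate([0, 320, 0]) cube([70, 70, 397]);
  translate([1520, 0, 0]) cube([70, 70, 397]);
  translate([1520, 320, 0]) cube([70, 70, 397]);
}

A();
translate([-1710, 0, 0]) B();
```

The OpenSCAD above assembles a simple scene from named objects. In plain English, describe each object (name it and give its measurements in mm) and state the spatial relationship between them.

A is a simple wooden stool: a rectangular seat 346 mm (x) by 253 mm (y), 28 mm thick, top face at z = 402 mm, on four round legs, each 46 mm in diameter. The legs rest on z = 0, each leg's axis is inset half a diameter from the nearest pair of seat edges (so the leg's bounding box is flush with the corner).

B is a bench: a 1590×390 mm seat slab, 42 mm thick, top at z = 439 mm, on four 70×70 mm square legs flush with the seat corners and standing on z = 0.

The bench is on the floor beside the stool on its −x side.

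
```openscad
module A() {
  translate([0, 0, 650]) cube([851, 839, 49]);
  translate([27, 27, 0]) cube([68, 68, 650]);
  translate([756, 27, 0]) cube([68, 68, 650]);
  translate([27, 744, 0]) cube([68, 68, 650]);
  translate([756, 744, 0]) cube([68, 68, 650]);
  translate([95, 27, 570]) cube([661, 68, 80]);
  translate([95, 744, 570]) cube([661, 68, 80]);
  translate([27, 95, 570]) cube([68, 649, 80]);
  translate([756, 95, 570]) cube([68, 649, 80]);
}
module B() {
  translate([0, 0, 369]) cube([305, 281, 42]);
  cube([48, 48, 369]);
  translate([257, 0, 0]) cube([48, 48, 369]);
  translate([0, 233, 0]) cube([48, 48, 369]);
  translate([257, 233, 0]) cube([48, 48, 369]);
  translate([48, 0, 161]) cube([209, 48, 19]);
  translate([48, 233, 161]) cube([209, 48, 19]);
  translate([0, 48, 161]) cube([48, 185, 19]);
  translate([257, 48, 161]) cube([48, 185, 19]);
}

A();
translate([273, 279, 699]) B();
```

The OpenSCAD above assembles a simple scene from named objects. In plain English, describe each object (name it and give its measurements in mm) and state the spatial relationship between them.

A is a table: top 851 mm (x) × 839 mm (y), 49 mm thick, upper face at z = 699 mm, on four 68×68 mm square legs, each inset 27 mm from the nearest pair of top edges, running from z = 0 to the bottom of the top. Four apron rails, 68 mm thick and 80 mm tall, run between adjacent legs with their top edges flush with the underside of the top and their outer faces flush with the legs' outer faces.

B is a four-legged stool. The seat is a 305×281×42 mm slab whose top surface is at z = 411 mm; four square legs, each 48×48 mm in cross-section, run from the floor (z = 0) to the underside of the seat, each flush with a corner of the seat. Four stretchers, 48 mm wide and 19 mm tall, connect adjacent legs with their undersides at z = 161 mm, each running between the inner faces of the legs it joins and aligned with the legs' outer faces on the other axis.

The stool is on top of the table, centred.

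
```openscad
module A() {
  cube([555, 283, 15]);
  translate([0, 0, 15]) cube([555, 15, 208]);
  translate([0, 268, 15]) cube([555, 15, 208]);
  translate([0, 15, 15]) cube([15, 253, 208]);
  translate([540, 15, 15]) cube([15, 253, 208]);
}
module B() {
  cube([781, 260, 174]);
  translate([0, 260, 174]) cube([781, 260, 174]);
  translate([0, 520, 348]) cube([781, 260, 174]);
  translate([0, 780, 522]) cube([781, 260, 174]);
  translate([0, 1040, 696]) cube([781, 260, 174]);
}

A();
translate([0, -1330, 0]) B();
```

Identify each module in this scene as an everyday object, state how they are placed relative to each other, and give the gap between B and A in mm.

A is an open box. B is a staircase. The staircase is on the floor beside the open box on its −y side. The gap between the staircase and the open box is 30 mm.

The staircase's nearest face is 30 mm from the open box's −y face.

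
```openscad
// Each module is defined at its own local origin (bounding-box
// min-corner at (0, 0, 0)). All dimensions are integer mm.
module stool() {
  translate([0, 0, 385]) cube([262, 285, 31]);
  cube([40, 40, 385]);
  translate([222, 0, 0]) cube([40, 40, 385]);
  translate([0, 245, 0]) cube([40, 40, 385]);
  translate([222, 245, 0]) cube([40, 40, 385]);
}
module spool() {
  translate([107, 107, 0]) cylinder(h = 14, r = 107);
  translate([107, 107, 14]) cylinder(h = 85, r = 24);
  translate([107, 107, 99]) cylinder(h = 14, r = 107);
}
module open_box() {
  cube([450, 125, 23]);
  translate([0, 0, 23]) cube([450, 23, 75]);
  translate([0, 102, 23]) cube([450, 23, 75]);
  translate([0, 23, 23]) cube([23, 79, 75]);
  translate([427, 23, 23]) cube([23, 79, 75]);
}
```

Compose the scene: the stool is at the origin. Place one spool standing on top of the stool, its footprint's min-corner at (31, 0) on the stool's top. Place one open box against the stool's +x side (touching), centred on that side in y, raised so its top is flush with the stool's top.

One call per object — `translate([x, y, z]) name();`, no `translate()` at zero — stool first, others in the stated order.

stool();
translate([31, 0, 416]) spool();
translate([262, 80, 318]) open_box();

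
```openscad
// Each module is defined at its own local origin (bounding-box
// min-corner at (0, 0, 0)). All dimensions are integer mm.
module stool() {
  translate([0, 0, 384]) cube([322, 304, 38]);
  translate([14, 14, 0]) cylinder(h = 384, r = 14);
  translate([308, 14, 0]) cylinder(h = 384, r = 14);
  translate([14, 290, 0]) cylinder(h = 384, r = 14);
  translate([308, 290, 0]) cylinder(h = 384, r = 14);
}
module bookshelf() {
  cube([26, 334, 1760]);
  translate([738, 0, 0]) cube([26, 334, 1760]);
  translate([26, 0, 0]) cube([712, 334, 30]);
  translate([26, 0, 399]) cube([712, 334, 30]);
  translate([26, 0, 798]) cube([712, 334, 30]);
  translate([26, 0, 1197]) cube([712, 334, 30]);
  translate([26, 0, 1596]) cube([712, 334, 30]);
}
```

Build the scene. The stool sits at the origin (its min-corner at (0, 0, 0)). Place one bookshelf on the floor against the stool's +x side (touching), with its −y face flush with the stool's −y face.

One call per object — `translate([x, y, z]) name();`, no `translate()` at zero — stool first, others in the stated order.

stool();
translate([322, 0, 0]) bookshelf();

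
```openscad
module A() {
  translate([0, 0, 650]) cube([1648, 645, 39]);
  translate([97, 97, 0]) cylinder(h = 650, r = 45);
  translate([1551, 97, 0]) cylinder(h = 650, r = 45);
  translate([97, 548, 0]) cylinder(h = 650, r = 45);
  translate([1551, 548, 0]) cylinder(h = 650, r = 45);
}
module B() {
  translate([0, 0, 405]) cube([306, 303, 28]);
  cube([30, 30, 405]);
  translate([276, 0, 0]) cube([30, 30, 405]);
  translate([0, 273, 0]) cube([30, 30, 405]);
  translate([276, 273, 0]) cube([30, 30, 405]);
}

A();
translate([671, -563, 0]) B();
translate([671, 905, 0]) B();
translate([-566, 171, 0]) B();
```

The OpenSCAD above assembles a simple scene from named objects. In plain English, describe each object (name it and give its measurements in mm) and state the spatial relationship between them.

A is a table with a 1648×645 mm rectangular top, 39 mm thick, top surface at z = 689 mm, supported by four round legs of 90 mm diameter, each leg's bounding box inset 52 mm from the nearest pair of top edges, running from the floor.

B is a simple wooden stool: a rectangular seat 306 mm (x) by 303 mm (y), 28 mm thick, top face at z = 433 mm, on four square legs, each 30×30 mm in cross-section. The legs rest on z = 0, each flush with a corner of the seat.

Three stools sit around the table at the −y, +y, −x sides.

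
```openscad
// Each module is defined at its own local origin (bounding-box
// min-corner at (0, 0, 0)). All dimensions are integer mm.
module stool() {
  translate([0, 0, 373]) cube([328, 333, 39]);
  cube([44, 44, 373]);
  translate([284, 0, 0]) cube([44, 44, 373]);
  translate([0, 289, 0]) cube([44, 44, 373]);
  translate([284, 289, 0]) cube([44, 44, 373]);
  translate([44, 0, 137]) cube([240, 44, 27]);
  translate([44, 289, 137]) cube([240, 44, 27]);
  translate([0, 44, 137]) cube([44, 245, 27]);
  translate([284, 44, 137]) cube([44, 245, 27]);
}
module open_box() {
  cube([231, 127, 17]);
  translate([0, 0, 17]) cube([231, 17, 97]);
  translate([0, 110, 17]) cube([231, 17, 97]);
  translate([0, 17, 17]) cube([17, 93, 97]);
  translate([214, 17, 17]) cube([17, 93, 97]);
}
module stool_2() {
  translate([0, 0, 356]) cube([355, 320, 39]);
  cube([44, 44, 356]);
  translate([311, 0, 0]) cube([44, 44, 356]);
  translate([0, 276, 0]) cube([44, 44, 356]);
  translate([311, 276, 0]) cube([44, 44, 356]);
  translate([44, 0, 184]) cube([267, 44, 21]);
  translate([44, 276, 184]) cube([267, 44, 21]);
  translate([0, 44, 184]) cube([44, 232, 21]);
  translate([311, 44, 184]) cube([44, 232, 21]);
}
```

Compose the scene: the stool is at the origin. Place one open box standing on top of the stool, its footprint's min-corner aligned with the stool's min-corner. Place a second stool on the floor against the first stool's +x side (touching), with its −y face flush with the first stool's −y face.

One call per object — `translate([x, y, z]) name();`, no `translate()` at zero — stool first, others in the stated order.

stool();
translate([0, 0, 412]) open_box();
translate([328, 0, 0]) stool_2();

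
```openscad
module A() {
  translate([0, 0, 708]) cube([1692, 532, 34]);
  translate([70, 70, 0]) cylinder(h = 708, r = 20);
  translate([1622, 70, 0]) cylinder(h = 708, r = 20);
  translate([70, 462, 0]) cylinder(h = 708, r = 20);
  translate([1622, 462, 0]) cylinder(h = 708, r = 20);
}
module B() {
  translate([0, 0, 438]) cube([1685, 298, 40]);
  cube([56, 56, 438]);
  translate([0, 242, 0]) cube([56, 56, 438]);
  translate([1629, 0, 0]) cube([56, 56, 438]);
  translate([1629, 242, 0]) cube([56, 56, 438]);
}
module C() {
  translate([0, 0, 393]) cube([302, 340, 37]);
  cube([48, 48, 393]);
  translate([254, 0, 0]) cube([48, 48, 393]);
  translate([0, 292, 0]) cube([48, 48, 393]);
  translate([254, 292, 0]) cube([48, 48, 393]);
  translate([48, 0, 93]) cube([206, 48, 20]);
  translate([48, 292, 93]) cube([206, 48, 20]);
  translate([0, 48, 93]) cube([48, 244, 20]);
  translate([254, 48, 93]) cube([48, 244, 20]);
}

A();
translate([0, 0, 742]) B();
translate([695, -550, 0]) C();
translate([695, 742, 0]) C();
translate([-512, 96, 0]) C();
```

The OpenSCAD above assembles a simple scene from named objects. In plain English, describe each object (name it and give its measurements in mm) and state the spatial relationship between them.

A is a table with a 1692×532 mm rectangular top, 34 mm thick, top surface at z = 742 mm, supported by four round legs of 40 mm diameter, each leg's bounding box inset 50 mm from the nearest pair of top edges, running from the floor.

B is a long wooden bench with a 1685 mm (x) × 298 mm (y) seat, 40 mm thick, its top surface 478 mm above the floor. Four 56 mm square legs at the seat corners, flush with the edges, run from z = 0 to the seat underside.

C is a four-legged stool. The seat is 302×340 mm, 37 mm thick, top at z = 430 mm. It stands on four square legs, each 48×48 mm in cross-section, from z = 0 to the seat underside, each flush with a corner of the seat. Four stretchers, 48 mm wide and 20 mm tall, connect adjacent legs with their undersides at z = 93 mm, each running between the inner faces of the legs it joins and aligned with the legs' outer faces on the other axis.

The bench is on top of the table. Three stools sit around the table at the −y, +y, −x sides.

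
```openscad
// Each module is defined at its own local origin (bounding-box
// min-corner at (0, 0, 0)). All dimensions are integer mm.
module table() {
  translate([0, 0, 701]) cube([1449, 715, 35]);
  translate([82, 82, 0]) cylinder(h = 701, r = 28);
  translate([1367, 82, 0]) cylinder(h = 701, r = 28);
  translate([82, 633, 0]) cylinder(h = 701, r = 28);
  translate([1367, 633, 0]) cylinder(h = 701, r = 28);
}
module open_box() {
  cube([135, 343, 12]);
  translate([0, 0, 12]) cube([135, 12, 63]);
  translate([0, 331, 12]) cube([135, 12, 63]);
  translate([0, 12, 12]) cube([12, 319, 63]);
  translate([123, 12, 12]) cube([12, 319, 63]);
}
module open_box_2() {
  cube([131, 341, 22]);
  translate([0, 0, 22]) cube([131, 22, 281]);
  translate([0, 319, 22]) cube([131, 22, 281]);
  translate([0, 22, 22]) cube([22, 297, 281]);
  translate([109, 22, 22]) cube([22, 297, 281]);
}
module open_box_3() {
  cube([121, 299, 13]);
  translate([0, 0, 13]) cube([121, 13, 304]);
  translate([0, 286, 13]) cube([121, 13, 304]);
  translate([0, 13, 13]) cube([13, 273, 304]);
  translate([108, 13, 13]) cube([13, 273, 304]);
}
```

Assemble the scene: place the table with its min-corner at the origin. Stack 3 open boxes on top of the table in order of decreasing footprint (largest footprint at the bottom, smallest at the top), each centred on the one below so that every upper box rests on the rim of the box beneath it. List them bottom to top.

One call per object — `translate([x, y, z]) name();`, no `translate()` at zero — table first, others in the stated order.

table();
translate([657, 186, 736]) open_box();
translate([659, 187, 811]) open_box_2();
translate([664, 208, 1114]) open_box_3();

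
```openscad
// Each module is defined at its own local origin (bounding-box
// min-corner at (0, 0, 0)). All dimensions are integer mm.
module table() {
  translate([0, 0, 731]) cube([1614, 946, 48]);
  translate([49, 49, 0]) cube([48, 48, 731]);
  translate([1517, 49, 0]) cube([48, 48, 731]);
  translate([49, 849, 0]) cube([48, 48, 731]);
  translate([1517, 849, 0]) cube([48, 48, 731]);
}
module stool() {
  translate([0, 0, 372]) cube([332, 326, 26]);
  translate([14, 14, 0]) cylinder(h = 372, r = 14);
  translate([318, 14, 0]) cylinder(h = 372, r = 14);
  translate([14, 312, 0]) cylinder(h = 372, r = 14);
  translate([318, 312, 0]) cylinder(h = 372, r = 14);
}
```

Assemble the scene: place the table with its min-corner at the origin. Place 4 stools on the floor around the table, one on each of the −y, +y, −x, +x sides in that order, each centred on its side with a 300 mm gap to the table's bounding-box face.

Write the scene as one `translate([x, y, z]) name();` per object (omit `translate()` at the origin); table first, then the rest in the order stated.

table();
translate([641, -626, 0]) stool();
translate([641, 1246, 0]) stool();
translate([-632, 310, 0]) stool();
translate([1914, 310, 0]) stool();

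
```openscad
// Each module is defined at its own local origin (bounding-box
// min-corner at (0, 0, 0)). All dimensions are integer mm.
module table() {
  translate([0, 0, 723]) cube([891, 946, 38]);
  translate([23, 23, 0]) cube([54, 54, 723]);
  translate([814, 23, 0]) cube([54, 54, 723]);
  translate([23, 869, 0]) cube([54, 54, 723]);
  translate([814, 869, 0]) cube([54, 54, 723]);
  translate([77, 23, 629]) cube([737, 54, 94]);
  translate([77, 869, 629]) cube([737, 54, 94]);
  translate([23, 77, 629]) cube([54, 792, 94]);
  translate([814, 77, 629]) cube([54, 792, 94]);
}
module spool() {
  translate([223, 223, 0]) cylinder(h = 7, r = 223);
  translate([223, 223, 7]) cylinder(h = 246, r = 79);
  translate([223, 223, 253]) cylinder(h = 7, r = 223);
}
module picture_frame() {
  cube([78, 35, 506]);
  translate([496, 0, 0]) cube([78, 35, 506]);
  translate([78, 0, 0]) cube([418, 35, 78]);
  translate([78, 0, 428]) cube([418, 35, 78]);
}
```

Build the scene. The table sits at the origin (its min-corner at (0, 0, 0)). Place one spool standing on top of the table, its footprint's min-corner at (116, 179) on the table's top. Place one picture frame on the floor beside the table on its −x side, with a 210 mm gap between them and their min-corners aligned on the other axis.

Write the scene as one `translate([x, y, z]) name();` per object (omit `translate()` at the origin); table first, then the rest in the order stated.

table();
translate([116, 179, 761]) spool();
translate([-784, 0, 0]) picture_frame();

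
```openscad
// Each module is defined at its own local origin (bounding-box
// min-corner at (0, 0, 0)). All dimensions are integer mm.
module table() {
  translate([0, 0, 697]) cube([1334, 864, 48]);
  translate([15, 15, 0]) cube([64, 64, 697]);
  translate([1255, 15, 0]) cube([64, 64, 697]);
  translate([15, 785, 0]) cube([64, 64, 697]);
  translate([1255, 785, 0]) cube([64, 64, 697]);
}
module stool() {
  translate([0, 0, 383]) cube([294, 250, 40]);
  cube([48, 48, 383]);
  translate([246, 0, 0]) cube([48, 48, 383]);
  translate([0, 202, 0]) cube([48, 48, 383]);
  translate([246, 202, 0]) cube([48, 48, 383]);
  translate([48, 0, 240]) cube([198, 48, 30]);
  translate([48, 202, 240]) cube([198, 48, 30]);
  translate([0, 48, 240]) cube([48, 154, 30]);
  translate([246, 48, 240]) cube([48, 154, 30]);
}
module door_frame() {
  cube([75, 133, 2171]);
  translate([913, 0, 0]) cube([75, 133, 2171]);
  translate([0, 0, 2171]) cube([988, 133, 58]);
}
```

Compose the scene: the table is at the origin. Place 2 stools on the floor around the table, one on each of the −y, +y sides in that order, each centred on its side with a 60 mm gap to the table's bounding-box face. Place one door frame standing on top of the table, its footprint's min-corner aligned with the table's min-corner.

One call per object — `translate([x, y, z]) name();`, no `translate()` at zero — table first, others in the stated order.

table();
translate([520, -310, 0]) stool();
translate([520, 924, 0]) stool();
translate([0, 0, 745]) door_frame();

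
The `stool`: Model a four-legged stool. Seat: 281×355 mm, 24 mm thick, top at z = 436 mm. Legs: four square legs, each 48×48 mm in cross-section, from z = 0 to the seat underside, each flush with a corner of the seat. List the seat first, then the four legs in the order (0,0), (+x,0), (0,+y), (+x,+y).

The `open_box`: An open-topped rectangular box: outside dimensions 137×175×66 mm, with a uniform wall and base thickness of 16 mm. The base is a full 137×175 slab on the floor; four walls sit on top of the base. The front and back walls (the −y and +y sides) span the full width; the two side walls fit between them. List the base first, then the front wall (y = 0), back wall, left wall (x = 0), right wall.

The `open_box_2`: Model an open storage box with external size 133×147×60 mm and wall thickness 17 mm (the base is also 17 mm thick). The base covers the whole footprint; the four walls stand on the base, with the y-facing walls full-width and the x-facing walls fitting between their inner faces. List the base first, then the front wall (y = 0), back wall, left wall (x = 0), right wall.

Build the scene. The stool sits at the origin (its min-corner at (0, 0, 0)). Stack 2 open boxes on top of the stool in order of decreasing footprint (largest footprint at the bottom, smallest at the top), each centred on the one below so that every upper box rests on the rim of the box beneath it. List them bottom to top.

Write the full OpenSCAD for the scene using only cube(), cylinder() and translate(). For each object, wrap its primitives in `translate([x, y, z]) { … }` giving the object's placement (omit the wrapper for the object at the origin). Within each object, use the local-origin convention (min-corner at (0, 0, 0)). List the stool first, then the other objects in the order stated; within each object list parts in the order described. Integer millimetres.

translate([0, 0, 412]) cube([281, 355, 24]);
cube([48, 48, 412]);
translate([233, 0, 0]) cube([48, 48, 412]);
translate([0, 307, 0]) cube([48, 48, 412]);
translate([233, 307, 0]) cube([48, 48, 412]);
translate([72, 90, 436]) {
  cube([137, 175, 16]);
  translate([0, 0, 16]) cube([137, 16, 50]);
  translate([0, 159, 16]) cube([137, 16, 50]);
  translate([0, 16, 16]) cube([16, 143, 50]);
  translate([121, 16, 16]) cube([16, 143, 50]);
}
translate([74, 104, 502]) {
  cube([133, 147, 17]);
  translate([0, 0, 17]) cube([133, 17, 43]);
  translate([0, 130, 17]) cube([133, 17, 43]);
  translate([0, 17, 17]) cube([17, 113, 43]);
  translate([116, 17, 17]) cube([17, 113, 43]);
}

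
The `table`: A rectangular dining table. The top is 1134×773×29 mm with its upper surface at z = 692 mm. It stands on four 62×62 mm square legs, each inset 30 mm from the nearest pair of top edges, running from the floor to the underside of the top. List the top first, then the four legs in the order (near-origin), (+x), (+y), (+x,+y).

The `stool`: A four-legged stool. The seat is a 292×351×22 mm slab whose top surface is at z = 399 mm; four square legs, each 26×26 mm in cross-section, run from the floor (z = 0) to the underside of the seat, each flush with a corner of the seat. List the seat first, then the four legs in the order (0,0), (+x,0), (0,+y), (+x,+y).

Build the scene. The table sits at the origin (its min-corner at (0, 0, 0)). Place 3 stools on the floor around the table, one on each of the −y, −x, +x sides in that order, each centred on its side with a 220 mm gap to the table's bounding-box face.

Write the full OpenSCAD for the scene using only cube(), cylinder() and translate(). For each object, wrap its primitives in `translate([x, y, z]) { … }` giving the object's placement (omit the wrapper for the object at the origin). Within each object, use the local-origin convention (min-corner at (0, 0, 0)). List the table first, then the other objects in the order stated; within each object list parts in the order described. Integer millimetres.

translate([0, 0, 663]) cube([1134, 773, 29]);
translate([30, 30, 0]) cube([62, 62, 663]);
translate([1042, 30, 0]) cube([62, 62, 663]);
translate([30, 681, 0]) cube([62, 62, 663]);
translate([1042, 681, 0]) cube([62, 62, 663]);
translate([421, -571, 0]) {
  translate([0, 0, 377]) cube([292, 351, 22]);
  cube([26, 26, 377]);
  translate([266, 0, 0]) cube([26, 26, 377]);
  translate([0, 325, 0]) cube([26, 26, 377]);
  translate([266, 325, 0]) cube([26, 26, 377]);
}
translate([-512, 211, 0]) {
  translate([0, 0, 377]) cube([292, 351, 22]);
  cube([26, 26, 377]);
  translate([266, 0, 0]) cube([26, 26, 377]);
  translate([0, 325, 0]) cube([26, 26, 377]);
  translate([266, 325, 0]) cube([26, 26, 377]);
}
translate([1354, 211, 0]) {
  translate([0, 0, 377]) cube([292, 351, 22]);
  cube([26, 26, 377]);
  translate([266, 0, 0]) cube([26, 26, 377]);
  translate([0, 325, 0]) cube([26, 26, 377]);
  translate([266, 325, 0]) cube([26, 26, 377]);
}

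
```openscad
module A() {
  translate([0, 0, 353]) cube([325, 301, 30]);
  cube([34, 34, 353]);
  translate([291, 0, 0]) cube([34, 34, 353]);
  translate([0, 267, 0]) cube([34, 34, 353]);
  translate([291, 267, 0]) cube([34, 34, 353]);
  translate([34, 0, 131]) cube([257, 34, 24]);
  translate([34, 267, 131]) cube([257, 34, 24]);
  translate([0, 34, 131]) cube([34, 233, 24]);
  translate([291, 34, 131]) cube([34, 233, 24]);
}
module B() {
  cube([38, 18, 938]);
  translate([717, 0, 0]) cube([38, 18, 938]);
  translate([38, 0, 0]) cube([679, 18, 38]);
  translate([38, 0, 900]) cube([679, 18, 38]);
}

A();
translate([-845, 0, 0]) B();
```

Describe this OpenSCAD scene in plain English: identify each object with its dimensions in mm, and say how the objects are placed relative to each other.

A is a simple wooden stool: a rectangular seat 325 mm (x) by 301 mm (y), 30 mm thick, top face at z = 383 mm, on four square legs, each 34×34 mm in cross-section. The legs rest on z = 0, each flush with a corner of the seat. Four stretchers, 34 mm wide and 24 mm tall, connect adjacent legs with their undersides at z = 131 mm, each running between the inner faces of the legs it joins and aligned with the legs' outer faces on the other axis.

B is a rectangular picture frame lying in the x–z plane (depth along y). The opening is 679 mm wide (x) by 862 mm tall (z), surrounded by a border 38 mm wide on all four sides. The frame is 18 mm deep and is made of two full-height vertical stiles with two horizontal rails fitted between them.

The picture frame is on the floor beside the stool on its −x side.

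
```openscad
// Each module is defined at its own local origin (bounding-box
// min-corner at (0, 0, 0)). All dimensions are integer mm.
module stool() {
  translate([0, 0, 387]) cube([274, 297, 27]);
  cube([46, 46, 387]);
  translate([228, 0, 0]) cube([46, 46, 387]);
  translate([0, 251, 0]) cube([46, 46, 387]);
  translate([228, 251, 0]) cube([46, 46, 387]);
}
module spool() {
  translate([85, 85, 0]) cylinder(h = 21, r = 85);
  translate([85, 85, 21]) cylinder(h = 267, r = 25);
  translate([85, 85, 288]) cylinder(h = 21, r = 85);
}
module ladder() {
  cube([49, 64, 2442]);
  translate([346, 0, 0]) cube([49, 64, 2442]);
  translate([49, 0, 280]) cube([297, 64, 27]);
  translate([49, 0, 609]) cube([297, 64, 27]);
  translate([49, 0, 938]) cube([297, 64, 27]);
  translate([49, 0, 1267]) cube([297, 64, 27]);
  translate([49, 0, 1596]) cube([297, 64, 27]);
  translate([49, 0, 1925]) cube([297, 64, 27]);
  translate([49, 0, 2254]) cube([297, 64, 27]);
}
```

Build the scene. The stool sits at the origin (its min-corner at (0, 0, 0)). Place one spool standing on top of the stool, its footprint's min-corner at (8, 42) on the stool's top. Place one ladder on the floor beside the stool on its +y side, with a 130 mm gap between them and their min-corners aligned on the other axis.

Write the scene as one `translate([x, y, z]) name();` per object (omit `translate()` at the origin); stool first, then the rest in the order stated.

stool();
translate([8, 42, 414]) spool();
translate([0, 427, 0]) ladder();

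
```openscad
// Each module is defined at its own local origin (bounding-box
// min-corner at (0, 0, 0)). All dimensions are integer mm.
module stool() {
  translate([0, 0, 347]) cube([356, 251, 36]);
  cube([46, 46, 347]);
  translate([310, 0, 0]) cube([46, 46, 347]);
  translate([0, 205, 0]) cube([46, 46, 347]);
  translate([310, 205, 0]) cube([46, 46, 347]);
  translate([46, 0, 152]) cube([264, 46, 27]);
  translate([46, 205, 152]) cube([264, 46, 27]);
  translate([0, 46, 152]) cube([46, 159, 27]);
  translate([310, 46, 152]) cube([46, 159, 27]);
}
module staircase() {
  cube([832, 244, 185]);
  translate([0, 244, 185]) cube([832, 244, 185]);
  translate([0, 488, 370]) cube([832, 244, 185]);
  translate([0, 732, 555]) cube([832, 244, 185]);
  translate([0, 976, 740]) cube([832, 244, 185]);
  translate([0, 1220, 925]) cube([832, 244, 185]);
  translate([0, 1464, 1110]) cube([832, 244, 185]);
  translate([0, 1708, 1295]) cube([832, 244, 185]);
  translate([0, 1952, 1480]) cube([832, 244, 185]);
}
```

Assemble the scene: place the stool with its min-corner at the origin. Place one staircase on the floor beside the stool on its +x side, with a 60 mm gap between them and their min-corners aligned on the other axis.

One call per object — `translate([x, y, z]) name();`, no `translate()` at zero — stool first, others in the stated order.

stool();
translate([416, 0, 0]) staircase();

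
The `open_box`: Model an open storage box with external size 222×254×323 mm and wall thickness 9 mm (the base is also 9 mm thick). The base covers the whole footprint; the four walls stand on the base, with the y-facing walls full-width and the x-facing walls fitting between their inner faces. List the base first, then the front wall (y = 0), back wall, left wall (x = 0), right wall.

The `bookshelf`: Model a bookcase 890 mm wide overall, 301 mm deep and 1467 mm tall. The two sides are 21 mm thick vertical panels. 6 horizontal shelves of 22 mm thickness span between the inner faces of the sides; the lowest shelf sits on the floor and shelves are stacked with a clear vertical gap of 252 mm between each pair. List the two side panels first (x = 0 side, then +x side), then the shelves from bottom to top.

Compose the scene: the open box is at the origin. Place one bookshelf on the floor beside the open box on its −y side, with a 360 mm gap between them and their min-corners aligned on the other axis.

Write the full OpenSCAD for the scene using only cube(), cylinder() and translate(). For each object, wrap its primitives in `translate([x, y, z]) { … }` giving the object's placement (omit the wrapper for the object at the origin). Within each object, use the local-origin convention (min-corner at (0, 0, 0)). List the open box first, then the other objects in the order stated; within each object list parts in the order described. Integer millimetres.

cube([222, 254, 9]);
translate([0, 0, 9]) cube([222, 9, 314]);
translate([0, 245, 9]) cube([222, 9, 314]);
translate([0, 9, 9]) cube([9, 236, 314]);
translate([213, 9, 9]) cube([9, 236, 314]);
translate([0, -661, 0]) {
  cube([21, 301, 1467]);
  translate([869, 0, 0]) cube([21, 301, 1467]);
  translate([21, 0, 0]) cube([848, 301, 22]);
  translate([21, 0, 274]) cube([848, 301, 22]);
  translate([21, 0, 548]) cube([848, 301, 22]);
  translate([21, 0, 822]) cube([848, 301, 22]);
  translate([21, 0, 1096]) cube([848, 301, 22]);
  translate([21, 0, 1370]) cube([848, 301, 22]);
}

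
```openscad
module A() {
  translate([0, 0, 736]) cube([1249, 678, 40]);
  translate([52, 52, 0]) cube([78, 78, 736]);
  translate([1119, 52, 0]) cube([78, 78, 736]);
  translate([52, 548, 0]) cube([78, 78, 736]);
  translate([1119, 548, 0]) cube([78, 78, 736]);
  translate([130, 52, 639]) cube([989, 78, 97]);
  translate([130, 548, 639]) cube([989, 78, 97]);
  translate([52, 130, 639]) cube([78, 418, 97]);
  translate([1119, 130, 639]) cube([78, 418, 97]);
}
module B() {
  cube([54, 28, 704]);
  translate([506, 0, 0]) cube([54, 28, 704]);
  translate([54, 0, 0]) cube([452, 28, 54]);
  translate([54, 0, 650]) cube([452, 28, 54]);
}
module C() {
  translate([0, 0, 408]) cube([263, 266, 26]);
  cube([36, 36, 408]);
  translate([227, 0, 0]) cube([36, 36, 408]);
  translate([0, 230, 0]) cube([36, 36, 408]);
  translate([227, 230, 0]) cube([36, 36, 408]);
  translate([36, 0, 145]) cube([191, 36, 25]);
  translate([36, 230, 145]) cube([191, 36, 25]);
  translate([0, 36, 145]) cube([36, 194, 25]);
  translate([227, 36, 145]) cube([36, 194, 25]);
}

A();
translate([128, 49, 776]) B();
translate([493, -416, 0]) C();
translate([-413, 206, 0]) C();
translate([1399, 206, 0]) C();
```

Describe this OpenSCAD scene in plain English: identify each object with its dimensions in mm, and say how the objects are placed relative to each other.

A is a table: top 1249 mm (x) × 678 mm (y), 40 mm thick, upper face at z = 776 mm, on four 78×78 mm square legs, each inset 52 mm from the nearest pair of top edges, running from z = 0 to the bottom of the top. Four apron rails, 78 mm thick and 97 mm tall, run between adjacent legs with their top edges flush with the underside of the top and their outer faces flush with the legs' outer faces.

B is a rectangular picture frame lying in the x–z plane (depth along y). The opening is 452 mm wide (x) by 596 mm tall (z), surrounded by a border 54 mm wide on all four sides. The frame is 28 mm deep and is made of two full-height vertical stiles with two horizontal rails fitted between them.

C is a simple wooden stool: a rectangular seat 263 mm (x) by 266 mm (y), 26 mm thick, top face at z = 434 mm, on four square legs, each 36×36 mm in cross-section. The legs rest on z = 0, each flush with a corner of the seat. Four stretchers, 36 mm wide and 25 mm tall, connect adjacent legs with their undersides at z = 145 mm, each running between the inner faces of the legs it joins and aligned with the legs' outer faces on the other axis.

The picture frame is on top of the table. Three stools sit around the table at the −y, −x, +x sides.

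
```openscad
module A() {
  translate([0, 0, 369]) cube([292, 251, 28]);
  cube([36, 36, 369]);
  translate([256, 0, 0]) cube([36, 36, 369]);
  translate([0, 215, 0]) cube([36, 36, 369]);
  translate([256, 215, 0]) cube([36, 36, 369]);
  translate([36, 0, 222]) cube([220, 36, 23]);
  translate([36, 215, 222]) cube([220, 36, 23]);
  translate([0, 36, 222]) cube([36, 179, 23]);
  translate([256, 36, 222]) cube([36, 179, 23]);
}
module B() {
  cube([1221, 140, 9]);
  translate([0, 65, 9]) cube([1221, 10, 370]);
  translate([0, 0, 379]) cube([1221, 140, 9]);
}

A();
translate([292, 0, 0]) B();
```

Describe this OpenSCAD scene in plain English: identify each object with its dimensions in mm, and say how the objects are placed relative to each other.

A is a four-legged stool. The seat is 292×251 mm, 28 mm thick, top at z = 397 mm. It stands on four square legs, each 36×36 mm in cross-section, from z = 0 to the seat underside, each flush with a corner of the seat. Four stretchers, 36 mm wide and 23 mm tall, connect adjacent legs with their undersides at z = 222 mm, each running between the inner faces of the legs it joins and aligned with the legs' outer faces on the other axis.

B is an I-beam lying along x, 1221 mm long. Overall section height 388 mm. Two flanges 140 mm wide (y) and 9 mm thick, one on the floor and one at the top; a web 10 mm thick runs between them, centred on the flange width.

The I-beam is against the stool's +x side, with their −y faces flush.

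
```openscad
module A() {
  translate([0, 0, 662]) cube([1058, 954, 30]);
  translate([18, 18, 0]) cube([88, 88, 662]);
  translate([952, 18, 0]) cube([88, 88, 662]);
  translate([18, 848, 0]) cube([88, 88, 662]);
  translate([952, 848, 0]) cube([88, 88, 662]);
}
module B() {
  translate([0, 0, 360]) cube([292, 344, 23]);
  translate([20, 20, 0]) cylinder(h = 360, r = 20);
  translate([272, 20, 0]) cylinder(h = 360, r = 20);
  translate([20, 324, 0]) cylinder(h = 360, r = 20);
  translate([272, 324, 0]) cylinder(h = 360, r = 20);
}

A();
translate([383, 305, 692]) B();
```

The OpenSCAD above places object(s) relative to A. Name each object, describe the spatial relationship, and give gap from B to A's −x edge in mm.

The stool's min-x is at 383; the table's min-x is 0; gap = 383 mm.

A is a table. B is a stool. The stool is on top of the table, centred. The gap from the stool to the table's −x edge is 383 mm.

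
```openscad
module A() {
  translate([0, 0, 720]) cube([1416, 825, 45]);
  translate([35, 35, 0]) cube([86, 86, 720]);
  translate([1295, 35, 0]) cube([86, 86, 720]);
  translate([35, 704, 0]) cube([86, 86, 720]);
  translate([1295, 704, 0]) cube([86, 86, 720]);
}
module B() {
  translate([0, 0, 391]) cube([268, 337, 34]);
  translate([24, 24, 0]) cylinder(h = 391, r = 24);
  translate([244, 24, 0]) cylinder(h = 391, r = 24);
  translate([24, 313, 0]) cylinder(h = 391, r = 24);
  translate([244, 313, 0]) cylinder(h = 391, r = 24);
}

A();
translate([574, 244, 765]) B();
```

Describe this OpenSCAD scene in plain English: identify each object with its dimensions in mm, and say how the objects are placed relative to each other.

A is a table: top 1416 mm (x) × 825 mm (y), 45 mm thick, upper face at z = 765 mm, on four 86×86 mm square legs, each inset 35 mm from the nearest pair of top edges, running from z = 0 to the bottom of the top.

B is a four-legged stool. The seat is 268×337 mm, 34 mm thick, top at z = 425 mm. It stands on four round legs, each 48 mm in diameter, from z = 0 to the seat underside, each leg's axis is inset half a diameter from the nearest pair of seat edges (so the leg's bounding box is flush with the corner).

The stool is on top of the table, centred.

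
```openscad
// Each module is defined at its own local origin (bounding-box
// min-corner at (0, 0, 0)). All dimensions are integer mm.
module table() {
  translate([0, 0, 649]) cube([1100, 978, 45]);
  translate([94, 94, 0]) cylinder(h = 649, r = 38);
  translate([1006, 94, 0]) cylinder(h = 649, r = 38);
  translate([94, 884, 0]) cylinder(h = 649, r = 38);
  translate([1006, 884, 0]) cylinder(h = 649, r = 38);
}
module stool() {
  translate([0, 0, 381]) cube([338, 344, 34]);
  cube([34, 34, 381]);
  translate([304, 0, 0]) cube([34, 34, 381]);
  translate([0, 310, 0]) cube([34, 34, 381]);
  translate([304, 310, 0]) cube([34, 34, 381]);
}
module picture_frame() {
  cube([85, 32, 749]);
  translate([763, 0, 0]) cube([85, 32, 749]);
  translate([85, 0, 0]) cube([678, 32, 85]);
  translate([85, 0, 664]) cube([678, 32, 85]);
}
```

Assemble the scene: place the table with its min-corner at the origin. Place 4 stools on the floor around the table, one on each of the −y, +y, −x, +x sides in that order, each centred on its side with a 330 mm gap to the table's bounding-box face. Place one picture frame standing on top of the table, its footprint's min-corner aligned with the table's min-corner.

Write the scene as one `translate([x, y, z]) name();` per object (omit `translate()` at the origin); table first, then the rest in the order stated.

table();
translate([381, -674, 0]) stool();
translate([381, 1308, 0]) stool();
translate([-668, 317, 0]) stool();
translate([1430, 317, 0]) stool();
translate([0, 0, 694]) picture_frame();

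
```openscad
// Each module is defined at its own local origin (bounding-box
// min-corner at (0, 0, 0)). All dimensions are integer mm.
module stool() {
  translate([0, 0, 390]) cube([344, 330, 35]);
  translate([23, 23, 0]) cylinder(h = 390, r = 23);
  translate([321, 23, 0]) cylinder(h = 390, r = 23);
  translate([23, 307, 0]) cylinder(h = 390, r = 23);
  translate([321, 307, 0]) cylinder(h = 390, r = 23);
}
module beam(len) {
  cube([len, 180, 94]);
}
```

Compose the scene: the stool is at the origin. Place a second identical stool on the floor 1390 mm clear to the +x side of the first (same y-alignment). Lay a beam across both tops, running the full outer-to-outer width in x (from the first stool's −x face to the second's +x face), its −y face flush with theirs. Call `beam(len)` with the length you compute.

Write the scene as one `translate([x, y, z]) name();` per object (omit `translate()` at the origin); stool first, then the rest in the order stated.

stool();
translate([1734, 0, 0]) stool();
translate([0, 0, 425]) beam(2078);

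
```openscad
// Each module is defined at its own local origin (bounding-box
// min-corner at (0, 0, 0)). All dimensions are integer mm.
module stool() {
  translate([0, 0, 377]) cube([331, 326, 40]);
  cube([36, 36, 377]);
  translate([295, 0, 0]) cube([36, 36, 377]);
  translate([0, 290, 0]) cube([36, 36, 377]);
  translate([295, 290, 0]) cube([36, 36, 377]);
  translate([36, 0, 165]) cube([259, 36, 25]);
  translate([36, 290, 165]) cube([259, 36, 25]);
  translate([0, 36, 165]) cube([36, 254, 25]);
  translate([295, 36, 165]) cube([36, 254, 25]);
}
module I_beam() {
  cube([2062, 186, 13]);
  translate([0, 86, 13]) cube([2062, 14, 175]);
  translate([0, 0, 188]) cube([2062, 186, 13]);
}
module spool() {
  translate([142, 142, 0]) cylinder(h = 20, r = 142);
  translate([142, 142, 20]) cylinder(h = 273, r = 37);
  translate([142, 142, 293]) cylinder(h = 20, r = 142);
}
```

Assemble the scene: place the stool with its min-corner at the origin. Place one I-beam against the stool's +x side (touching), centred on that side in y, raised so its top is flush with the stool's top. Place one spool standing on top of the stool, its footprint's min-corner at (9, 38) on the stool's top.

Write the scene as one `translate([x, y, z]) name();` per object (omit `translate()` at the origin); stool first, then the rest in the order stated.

stool();
translate([331, 70, 216]) I_beam();
translate([9, 38, 417]) spool();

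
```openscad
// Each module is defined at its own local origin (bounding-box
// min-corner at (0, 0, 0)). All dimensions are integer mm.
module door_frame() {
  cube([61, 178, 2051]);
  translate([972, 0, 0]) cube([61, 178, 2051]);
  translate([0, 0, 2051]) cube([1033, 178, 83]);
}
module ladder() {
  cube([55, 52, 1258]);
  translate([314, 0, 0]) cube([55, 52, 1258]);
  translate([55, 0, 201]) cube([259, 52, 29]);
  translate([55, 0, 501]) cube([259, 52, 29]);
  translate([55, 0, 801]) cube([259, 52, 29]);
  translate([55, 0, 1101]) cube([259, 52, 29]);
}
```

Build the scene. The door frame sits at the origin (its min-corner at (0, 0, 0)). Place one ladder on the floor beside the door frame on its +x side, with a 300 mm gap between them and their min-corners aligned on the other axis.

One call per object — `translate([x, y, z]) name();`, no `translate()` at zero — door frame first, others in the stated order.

door_frame();
translate([1333, 0, 0]) ladder();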